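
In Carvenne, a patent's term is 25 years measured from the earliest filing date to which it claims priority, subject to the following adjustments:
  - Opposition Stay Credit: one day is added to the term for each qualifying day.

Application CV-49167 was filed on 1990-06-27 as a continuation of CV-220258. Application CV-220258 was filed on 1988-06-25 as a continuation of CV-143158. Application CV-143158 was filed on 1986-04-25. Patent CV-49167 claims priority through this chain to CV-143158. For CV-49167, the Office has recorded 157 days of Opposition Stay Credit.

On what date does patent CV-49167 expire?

Earliest priority filing: 25 April 1986.
Base term: 25 April 1986 + 25 years → 25 April 2011.
Opposition Stay Credit: +157 days → 29 September 2011.

September 29, 2011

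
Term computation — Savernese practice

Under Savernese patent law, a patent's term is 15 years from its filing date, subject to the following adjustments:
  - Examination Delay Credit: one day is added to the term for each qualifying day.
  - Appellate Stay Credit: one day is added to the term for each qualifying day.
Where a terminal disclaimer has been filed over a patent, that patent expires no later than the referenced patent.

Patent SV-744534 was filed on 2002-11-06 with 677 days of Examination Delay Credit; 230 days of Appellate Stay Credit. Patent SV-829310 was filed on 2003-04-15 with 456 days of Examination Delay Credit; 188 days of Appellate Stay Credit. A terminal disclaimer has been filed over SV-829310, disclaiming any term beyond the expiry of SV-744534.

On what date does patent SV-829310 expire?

2020-01-19

Natural term of SV-829310:
  Base: filing + 15 years → 15 April 2018.
  Examination Delay Credit: +456 days → 15 July 2019.
  Appellate Stay Credit: +188 days → 19 January 2020.
Expiry of referenced patent SV-744534:
  Base: filing + 15 years → 6 November 2017.
  Examination Delay Credit: +677 days → 14 September 2019.
  Appellate Stay Credit: +230 days → 1 May 2020.
Terminal disclaimer: SV-829310 expires on the earlier of 19 January 2020 and 1 May 2020.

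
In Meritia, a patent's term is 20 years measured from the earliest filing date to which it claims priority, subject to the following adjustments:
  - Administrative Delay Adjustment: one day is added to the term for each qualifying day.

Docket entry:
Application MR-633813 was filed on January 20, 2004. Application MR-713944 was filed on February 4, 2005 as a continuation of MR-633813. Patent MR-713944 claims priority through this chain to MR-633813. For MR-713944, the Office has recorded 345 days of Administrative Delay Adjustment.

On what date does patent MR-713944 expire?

Earliest priority filing: 20 January 2004.
Base term: 20 January 2004 + 20 years → 20 January 2024.
Administrative Delay Adjustment: +345 days → 30 December 2024.

2024-12-30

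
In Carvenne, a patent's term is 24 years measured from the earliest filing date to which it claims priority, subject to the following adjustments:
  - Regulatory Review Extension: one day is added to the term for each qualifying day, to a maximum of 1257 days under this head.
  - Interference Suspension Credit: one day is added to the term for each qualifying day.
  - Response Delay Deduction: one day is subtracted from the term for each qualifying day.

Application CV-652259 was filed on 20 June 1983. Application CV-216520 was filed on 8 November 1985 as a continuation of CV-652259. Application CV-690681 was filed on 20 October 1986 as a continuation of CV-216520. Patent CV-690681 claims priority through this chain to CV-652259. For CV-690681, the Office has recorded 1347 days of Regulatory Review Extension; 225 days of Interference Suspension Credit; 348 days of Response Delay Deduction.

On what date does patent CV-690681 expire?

Earliest priority filing: 20 June 1983.
Base term: 20 June 1983 + 24 years → 20 June 2007.
Regulatory Review Extension: 1347 days claimed exceeds the 1257-day cap, so +1257 days → 28 November 2010.
Interference Suspension Credit: +225 days → 11 July 2011.
Response Delay Deduction: −348 days → 28 July 2010.

2010-07-28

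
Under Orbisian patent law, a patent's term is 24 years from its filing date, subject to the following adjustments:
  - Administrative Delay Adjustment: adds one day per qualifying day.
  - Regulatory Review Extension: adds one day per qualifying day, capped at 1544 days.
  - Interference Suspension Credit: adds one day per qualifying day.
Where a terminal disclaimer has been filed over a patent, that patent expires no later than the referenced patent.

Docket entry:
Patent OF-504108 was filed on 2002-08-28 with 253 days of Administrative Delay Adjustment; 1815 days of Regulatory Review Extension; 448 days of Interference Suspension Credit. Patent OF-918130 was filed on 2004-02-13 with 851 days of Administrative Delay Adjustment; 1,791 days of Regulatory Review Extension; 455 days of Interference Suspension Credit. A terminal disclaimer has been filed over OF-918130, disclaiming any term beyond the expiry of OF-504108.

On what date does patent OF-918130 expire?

Natural term of OF-918130:
  Base: filing + 24 years → 13 February 2028.
  Administrative Delay Adjustment: +851 days → 13 June 2030.
  Regulatory Review Extension: 1791 days claimed exceeds the 1544-day cap, so +1544 days → 4 September 2034.
  Interference Suspension Credit: +455 days → 3 December 2035.
Expiry of referenced patent OF-504108:
  Base: filing + 24 years → 28 August 2026.
  Administrative Delay Adjustment: +253 days → 8 May 2027.
  Regulatory Review Extension: 1815 days claimed exceeds the 1544-day cap, so +1544 days → 30 July 2031.
  Interference Suspension Credit: +448 days → 20 October 2032.
Terminal disclaimer: OF-918130 expires on the earlier of 3 December 2035 and 20 October 2032.

2032-10-20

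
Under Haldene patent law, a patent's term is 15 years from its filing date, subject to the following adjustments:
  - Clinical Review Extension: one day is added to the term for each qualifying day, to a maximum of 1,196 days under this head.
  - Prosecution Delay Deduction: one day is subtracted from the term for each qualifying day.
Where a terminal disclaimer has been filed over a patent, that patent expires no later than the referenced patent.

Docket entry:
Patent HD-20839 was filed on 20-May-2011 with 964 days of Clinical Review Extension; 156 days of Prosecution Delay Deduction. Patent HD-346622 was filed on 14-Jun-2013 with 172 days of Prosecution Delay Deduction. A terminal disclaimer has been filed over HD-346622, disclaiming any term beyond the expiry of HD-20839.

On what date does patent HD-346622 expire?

Natural term of HD-346622:
  Base: filing + 15 years → 14 June 2028.
  Prosecution Delay Deduction: −172 days → 25 December 2027.
Expiry of referenced patent HD-20839:
  Base: filing + 15 years → 20 May 2026.
  Clinical Review Extension: 964 days (within the 1196-day cap) → +964 days → 8 January 2029.
  Prosecution Delay Deduction: −156 days → 5 August 2028.
Terminal disclaimer: HD-346622 expires on the earlier of 25 December 2027 and 5 August 2028.

2027-12-25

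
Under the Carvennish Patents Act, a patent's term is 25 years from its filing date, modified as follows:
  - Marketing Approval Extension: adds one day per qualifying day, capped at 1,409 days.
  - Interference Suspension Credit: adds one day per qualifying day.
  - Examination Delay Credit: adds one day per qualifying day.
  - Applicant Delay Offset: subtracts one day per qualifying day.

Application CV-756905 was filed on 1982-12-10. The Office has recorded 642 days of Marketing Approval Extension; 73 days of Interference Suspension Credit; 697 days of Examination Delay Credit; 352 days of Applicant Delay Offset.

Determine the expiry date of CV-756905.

November 4, 2010

Base term: filing date + 25 years → 10 December 2007.
Marketing Approval Extension: 642 days (within the 1409-day cap) → +642 days → 12 September 2009.
Interference Suspension Credit: +73 days → 24 November 2009.
Examination Delay Credit: +697 days → 22 October 2011.
Applicant Delay Offset: −352 days → 4 November 2010.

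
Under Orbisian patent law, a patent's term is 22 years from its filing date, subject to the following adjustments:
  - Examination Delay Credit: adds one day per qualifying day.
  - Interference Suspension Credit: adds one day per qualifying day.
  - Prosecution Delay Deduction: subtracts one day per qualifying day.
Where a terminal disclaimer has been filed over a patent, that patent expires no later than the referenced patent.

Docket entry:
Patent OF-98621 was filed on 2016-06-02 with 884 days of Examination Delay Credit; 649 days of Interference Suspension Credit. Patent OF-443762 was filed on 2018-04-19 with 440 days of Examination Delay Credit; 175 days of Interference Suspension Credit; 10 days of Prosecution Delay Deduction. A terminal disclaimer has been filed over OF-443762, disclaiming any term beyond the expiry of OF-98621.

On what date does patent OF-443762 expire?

2041-12-15

Natural term of OF-443762:
  Base: filing + 22 years → 19 April 2040.
  Examination Delay Credit: +440 days → 3 July 2041.
  Interference Suspension Credit: +175 days → 25 December 2041.
  Prosecution Delay Deduction: −10 days → 15 December 2041.
Expiry of referenced patent OF-98621:
  Base: filing + 22 years → 2 June 2038.
  Examination Delay Credit: +884 days → 2 November 2040.
  Interference Suspension Credit: +649 days → 13 August 2042.
Terminal disclaimer: OF-443762 expires on the earlier of 15 December 2041 and 13 August 2042.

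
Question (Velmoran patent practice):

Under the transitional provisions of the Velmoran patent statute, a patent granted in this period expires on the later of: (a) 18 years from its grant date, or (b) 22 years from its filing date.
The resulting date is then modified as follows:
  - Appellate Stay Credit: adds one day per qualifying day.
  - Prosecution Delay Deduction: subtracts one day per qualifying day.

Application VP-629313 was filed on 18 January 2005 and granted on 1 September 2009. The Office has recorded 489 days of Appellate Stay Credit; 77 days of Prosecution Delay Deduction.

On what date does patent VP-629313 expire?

October 17, 2028

(a) grant + 18 years → 1 September 2027.
(b) filing + 22 years → 18 January 2027.
Later of the two: 1 September 2027.
Appellate Stay Credit: +489 days → 2 January 2029.
Prosecution Delay Deduction: −77 days → 17 October 2028.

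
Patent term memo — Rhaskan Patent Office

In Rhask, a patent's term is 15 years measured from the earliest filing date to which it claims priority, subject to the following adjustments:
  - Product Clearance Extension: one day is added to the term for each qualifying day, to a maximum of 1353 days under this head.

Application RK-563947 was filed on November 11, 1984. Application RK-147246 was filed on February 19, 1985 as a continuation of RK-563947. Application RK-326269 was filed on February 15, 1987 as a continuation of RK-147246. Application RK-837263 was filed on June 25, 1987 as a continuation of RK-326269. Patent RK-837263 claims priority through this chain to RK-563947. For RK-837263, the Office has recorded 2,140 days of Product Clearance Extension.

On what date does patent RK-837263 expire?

July 26, 2003

Earliest priority filing: 11 November 1984.
Base term: 11 November 1984 + 15 years → 11 November 1999.
Product Clearance Extension: 2140 days claimed exceeds the 1353-day cap, so +1353 days → 26 July 2003.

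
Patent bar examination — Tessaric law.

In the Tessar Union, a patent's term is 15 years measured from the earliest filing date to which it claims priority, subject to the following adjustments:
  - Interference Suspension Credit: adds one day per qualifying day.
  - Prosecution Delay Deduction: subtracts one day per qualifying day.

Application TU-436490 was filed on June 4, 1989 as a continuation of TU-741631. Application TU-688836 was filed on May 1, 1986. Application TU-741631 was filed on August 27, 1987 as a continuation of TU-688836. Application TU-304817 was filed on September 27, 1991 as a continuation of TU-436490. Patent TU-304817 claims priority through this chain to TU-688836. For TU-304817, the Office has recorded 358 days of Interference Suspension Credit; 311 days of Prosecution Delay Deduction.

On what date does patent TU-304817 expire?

Earliest priority filing: 1 May 1986.
Base term: 1 May 1986 + 15 years → 1 May 2001.
Interference Suspension Credit: +358 days → 24 April 2002.
Prosecution Delay Deduction: −311 days → 17 June 2001.

June 17, 2001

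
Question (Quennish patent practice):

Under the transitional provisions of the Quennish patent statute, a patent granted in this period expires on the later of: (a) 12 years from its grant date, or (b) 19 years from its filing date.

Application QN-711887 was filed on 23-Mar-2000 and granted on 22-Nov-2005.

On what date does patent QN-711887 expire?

(a) grant + 12 years → 22 November 2017.
(b) filing + 19 years → 23 March 2019.
Later of the two: 23 March 2019.

2019-03-23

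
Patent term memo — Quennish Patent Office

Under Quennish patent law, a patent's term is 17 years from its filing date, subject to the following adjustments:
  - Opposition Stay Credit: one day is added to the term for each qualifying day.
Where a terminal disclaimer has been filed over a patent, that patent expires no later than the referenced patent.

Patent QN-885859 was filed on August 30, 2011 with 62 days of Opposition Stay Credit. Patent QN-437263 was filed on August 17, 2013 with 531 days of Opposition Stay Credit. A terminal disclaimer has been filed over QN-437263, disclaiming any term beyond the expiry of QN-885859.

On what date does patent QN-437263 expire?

2028-10-31

Natural term of QN-437263:
  Base: filing + 17 years → 17 August 2030.
  Opposition Stay Credit: +531 days → 30 January 2032.
Expiry of referenced patent QN-885859:
  Base: filing + 17 years → 30 August 2028.
  Opposition Stay Credit: +62 days → 31 October 2028.
Terminal disclaimer: QN-437263 expires on the earlier of 30 January 2032 and 31 October 2028.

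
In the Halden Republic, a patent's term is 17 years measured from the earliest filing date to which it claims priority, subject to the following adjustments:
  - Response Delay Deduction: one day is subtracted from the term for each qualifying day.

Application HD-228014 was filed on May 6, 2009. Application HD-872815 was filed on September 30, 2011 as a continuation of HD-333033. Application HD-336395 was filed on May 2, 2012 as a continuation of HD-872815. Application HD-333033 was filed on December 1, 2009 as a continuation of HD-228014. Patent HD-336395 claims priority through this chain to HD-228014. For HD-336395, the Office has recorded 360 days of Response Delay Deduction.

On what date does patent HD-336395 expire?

2025-05-11

Earliest priority filing: 6 May 2009.
Base term: 6 May 2009 + 17 years → 6 May 2026.
Response Delay Deduction: −360 days → 11 May 2025.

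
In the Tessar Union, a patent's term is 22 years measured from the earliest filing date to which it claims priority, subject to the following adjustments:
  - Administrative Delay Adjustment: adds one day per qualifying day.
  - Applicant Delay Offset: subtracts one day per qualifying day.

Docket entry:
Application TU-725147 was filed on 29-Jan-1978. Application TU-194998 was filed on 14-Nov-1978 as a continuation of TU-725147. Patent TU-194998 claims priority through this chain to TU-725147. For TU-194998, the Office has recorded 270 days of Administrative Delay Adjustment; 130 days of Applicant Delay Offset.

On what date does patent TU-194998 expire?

2000-06-17

Earliest priority filing: 29 January 1978.
Base term: 29 January 1978 + 22 years → 29 January 2000.
Administrative Delay Adjustment: +270 days → 25 October 2000.
Applicant Delay Offset: −130 days → 17 June 2000.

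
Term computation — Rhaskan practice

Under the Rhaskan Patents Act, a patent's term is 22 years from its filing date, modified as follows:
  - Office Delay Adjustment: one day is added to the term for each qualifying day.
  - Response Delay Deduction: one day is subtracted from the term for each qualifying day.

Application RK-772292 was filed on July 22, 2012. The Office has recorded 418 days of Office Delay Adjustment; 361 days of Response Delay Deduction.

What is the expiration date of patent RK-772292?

September 17, 2034

Base term: filing date + 22 years → 22 July 2034.
Office Delay Adjustment: +418 days → 13 September 2035.
Response Delay Deduction: −361 days → 17 September 2034.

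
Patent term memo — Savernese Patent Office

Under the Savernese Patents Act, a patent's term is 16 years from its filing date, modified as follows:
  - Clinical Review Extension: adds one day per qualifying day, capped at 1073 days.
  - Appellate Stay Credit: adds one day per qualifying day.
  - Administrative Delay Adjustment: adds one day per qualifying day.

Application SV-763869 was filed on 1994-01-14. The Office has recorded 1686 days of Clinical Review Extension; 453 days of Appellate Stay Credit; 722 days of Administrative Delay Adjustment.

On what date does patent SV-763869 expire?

Base term: filing date + 16 years → 14 January 2010.
Clinical Review Extension: 1686 days claimed exceeds the 1073-day cap, so +1073 days → 22 December 2012.
Appellate Stay Credit: +453 days → 20 March 2014.
Administrative Delay Adjustment: +722 days → 11 March 2016.

2016-03-11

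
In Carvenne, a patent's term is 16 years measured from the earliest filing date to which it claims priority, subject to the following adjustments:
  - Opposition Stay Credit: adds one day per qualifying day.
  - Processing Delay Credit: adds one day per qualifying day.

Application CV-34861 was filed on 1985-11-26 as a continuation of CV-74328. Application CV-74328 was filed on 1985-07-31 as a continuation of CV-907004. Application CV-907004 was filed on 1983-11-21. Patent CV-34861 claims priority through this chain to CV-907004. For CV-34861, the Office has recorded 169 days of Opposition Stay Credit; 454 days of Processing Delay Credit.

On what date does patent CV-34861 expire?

Earliest priority filing: 21 November 1983.
Base term: 21 November 1983 + 16 years → 21 November 1999.
Opposition Stay Credit: +169 days → 8 May 2000.
Processing Delay Credit: +454 days → 5 August 2001.

August 5, 2001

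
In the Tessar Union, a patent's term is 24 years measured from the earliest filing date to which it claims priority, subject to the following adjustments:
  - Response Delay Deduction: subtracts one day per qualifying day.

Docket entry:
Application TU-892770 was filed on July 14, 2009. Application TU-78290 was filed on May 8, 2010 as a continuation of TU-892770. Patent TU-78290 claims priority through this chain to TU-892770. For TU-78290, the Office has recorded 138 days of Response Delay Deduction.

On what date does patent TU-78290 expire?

February 26, 2033

Earliest priority filing: 14 July 2009.
Base term: 14 July 2009 + 24 years → 14 July 2033.
Response Delay Deduction: −138 days → 26 February 2033.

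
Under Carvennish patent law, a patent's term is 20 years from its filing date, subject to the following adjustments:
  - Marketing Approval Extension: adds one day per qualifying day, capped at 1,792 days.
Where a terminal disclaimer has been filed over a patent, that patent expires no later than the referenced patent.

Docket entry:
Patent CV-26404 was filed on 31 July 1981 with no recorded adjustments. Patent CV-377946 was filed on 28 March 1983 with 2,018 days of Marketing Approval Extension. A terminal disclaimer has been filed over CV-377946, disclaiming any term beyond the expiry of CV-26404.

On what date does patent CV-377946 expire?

Natural term of CV-377946:
  Base: filing + 20 years → 28 March 2003.
  Marketing Approval Extension: 2018 days claimed exceeds the 1792-day cap, so +1792 days → 22 February 2008.
Expiry of referenced patent CV-26404:
  Base: filing + 20 years → 31 July 2001.
Terminal disclaimer: CV-377946 expires on the earlier of 22 February 2008 and 31 July 2001.

2001-07-31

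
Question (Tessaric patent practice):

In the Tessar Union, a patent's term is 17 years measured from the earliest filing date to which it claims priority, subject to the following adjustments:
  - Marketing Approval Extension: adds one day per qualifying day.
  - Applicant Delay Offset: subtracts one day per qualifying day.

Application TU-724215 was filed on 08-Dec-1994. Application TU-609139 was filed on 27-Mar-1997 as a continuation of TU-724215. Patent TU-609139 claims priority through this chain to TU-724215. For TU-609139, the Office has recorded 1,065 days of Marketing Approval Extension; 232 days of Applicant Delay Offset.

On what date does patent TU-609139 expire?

March 20, 2014

Earliest priority filing: 8 December 1994.
Base term: 8 December 1994 + 17 years → 8 December 2011.
Marketing Approval Extension: +1065 days → 7 November 2014.
Applicant Delay Offset: −232 days → 20 March 2014.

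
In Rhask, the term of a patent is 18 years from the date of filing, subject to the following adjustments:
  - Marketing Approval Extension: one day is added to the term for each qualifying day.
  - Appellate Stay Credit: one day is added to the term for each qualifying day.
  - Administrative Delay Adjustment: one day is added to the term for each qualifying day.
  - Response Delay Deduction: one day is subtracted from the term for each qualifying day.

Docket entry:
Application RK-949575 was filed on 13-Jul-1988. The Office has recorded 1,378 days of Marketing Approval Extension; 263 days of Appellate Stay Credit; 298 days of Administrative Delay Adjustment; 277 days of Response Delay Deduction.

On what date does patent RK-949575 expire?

2011-01-30

Base term: filing date + 18 years → 13 July 2006.
Marketing Approval Extension: +1378 days → 21 April 2010.
Appellate Stay Credit: +263 days → 9 January 2011.
Administrative Delay Adjustment: +298 days → 3 November 2011.
Response Delay Deduction: −277 days → 30 January 2011.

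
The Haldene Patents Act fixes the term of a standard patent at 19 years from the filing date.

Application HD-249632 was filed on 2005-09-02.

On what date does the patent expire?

2024-09-02

Filing date + 19 years → 2 September 2024.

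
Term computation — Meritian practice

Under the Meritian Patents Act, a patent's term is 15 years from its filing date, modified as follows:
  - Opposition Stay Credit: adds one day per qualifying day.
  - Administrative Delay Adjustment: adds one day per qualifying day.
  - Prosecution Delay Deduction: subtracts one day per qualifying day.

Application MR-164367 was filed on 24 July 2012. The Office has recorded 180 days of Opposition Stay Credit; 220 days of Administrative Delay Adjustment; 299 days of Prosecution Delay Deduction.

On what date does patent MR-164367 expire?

Base term: filing date + 15 years → 24 July 2027.
Opposition Stay Credit: +180 days → 20 January 2028.
Administrative Delay Adjustment: +220 days → 27 August 2028.
Prosecution Delay Deduction: −299 days → 2 November 2027.

November 2, 2027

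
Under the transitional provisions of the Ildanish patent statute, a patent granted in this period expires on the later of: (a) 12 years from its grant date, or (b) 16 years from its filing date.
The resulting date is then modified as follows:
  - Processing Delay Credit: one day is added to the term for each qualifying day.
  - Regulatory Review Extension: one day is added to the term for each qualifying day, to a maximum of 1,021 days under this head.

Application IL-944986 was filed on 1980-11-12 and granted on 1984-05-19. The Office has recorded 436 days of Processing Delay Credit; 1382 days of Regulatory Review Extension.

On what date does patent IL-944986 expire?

(a) grant + 12 years → 19 May 1996.
(b) filing + 16 years → 12 November 1996.
Later of the two: 12 November 1996.
Processing Delay Credit: +436 days → 22 January 1998.
Regulatory Review Extension: 1382 days claimed exceeds the 1021-day cap, so +1021 days → 8 November 2000.

November 8, 2000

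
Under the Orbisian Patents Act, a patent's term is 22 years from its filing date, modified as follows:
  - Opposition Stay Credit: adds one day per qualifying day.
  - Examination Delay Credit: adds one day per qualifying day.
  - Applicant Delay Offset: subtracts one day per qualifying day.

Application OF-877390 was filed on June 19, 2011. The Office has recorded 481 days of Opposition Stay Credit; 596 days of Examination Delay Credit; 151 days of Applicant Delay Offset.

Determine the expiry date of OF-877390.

Base term: filing date + 22 years → 19 June 2033.
Opposition Stay Credit: +481 days → 13 October 2034.
Examination Delay Credit: +596 days → 31 May 2036.
Applicant Delay Offset: −151 days → 1 January 2036.

January 1, 2036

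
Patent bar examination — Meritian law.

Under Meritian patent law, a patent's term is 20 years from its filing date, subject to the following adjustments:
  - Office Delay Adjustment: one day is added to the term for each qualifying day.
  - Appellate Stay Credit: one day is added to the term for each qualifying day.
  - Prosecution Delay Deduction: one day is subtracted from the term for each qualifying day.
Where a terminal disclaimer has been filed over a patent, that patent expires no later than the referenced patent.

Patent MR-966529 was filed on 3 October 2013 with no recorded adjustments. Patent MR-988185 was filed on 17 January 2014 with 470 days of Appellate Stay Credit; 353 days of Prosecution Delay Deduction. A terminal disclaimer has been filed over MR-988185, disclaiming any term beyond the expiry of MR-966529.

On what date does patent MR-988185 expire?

October 3, 2033

Natural term of MR-988185:
  Base: filing + 20 years → 17 January 2034.
  Appellate Stay Credit: +470 days → 2 May 2035.
  Prosecution Delay Deduction: −353 days → 14 May 2034.
Expiry of referenced patent MR-966529:
  Base: filing + 20 years → 3 October 2033.
Terminal disclaimer: MR-988185 expires on the earlier of 14 May 2034 and 3 October 2033.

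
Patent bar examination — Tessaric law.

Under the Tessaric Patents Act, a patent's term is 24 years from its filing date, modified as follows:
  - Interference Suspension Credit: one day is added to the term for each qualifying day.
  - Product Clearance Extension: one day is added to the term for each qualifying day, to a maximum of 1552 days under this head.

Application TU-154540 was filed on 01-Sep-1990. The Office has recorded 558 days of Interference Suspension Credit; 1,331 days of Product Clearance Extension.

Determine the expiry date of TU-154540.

Base term: filing date + 24 years → 1 September 2014.
Interference Suspension Credit: +558 days → 12 March 2016.
Product Clearance Extension: 1331 days (within the 1552-day cap) → +1331 days → 3 November 2019.

2019-11-03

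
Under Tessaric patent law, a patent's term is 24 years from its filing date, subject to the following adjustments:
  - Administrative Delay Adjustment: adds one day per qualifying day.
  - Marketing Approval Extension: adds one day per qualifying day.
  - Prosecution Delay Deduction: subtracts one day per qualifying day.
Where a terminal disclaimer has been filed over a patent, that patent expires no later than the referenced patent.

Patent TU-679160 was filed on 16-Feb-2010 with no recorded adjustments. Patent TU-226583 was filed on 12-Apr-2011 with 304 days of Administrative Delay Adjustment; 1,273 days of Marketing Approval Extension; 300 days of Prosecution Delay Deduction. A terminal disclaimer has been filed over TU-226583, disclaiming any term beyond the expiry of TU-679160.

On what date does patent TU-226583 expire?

Natural term of TU-226583:
  Base: filing + 24 years → 12 April 2035.
  Administrative Delay Adjustment: +304 days → 10 February 2036.
  Marketing Approval Extension: +1273 days → 6 August 2039.
  Prosecution Delay Deduction: −300 days → 10 October 2038.
Expiry of referenced patent TU-679160:
  Base: filing + 24 years → 16 February 2034.
Terminal disclaimer: TU-226583 expires on the earlier of 10 October 2038 and 16 February 2034.

2034-02-16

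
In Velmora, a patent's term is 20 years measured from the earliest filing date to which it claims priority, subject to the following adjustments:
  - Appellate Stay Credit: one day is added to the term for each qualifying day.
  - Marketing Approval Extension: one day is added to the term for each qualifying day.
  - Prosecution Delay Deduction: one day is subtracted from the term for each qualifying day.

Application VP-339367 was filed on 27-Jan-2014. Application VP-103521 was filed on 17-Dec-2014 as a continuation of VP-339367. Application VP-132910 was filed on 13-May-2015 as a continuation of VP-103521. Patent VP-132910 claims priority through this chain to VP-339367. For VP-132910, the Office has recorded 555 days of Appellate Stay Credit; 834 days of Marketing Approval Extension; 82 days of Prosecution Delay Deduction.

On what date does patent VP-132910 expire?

2037-08-26

Earliest priority filing: 27 January 2014.
Base term: 27 January 2014 + 20 years → 27 January 2034.
Appellate Stay Credit: +555 days → 5 August 2035.
Marketing Approval Extension: +834 days → 16 November 2037.
Prosecution Delay Deduction: −82 days → 26 August 2037.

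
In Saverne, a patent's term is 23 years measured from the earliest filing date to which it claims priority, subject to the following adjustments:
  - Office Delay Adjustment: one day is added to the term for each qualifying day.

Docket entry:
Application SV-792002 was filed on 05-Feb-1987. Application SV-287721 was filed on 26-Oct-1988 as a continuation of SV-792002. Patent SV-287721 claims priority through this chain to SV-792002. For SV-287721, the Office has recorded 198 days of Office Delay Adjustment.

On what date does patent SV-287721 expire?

Earliest priority filing: 5 February 1987.
Base term: 5 February 1987 + 23 years → 5 February 2010.
Office Delay Adjustment: +198 days → 22 August 2010.

2010-08-22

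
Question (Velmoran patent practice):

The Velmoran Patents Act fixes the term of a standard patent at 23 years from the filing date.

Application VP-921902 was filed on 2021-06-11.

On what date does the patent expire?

Filing date + 23 years → 11 June 2044.

June 11, 2044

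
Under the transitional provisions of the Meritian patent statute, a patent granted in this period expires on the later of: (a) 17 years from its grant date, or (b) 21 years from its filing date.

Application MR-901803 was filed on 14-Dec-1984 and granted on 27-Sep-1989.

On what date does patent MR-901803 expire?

September 27, 2006

(a) grant + 17 years → 27 September 2006.
(b) filing + 21 years → 14 December 2005.
Later of the two: 27 September 2006.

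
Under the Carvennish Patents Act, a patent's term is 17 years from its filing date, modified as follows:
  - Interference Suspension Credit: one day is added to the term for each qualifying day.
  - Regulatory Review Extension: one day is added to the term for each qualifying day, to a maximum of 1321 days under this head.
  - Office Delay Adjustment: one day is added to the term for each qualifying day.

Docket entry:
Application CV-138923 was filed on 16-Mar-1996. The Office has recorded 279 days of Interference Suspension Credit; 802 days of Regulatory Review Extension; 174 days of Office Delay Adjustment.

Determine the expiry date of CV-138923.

Base term: filing date + 17 years → 16 March 2013.
Interference Suspension Credit: +279 days → 20 December 2013.
Regulatory Review Extension: 802 days (within the 1321-day cap) → +802 days → 1 March 2016.
Office Delay Adjustment: +174 days → 22 August 2016.

2016-08-22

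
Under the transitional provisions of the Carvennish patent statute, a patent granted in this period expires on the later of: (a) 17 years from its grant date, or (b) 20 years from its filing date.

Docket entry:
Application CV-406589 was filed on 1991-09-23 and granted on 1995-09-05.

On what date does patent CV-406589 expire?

2012-09-05

(a) grant + 17 years → 5 September 2012.
(b) filing + 20 years → 23 September 2011.
Later of the two: 5 September 2012.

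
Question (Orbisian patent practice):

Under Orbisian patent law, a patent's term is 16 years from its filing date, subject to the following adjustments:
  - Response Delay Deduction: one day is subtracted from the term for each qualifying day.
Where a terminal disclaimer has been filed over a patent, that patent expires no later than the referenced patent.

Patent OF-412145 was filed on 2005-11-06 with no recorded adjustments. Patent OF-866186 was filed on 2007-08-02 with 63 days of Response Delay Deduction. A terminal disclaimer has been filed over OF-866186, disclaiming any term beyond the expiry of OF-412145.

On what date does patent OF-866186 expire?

Natural term of OF-866186:
  Base: filing + 16 years → 2 August 2023.
  Response Delay Deduction: −63 days → 31 May 2023.
Expiry of referenced patent OF-412145:
  Base: filing + 16 years → 6 November 2021.
Terminal disclaimer: OF-866186 expires on the earlier of 31 May 2023 and 6 November 2021.

November 6, 2021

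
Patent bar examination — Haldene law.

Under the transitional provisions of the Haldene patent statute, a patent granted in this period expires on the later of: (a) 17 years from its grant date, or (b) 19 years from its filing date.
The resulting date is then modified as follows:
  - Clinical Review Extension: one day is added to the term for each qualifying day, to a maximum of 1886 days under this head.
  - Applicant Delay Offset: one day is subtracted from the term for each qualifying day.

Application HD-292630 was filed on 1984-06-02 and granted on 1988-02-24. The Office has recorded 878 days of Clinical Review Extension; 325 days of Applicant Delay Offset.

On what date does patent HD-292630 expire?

(a) grant + 17 years → 24 February 2005.
(b) filing + 19 years → 2 June 2003.
Later of the two: 24 February 2005.
Clinical Review Extension: 878 days (within the 1886-day cap) → +878 days → 22 July 2007.
Applicant Delay Offset: −325 days → 31 August 2006.

August 31, 2006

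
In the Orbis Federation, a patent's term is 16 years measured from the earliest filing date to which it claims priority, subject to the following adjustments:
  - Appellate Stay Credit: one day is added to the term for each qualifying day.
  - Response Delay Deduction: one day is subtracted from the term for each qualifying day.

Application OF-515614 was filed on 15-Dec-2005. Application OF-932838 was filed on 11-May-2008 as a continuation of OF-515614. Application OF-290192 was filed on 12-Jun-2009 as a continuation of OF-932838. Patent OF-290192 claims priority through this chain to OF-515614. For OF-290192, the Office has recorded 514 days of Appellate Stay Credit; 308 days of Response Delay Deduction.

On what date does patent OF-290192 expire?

Earliest priority filing: 15 December 2005.
Base term: 15 December 2005 + 16 years → 15 December 2021.
Appellate Stay Credit: +514 days → 13 May 2023.
Response Delay Deduction: −308 days → 9 July 2022.

July 9, 2022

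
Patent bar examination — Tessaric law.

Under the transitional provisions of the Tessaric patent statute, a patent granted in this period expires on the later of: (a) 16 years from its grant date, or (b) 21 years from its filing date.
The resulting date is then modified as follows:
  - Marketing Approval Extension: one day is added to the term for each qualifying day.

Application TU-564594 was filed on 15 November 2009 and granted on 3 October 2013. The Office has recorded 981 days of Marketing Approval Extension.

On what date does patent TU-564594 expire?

July 23, 2033

(a) grant + 16 years → 3 October 2029.
(b) filing + 21 years → 15 November 2030.
Later of the two: 15 November 2030.
Marketing Approval Extension: +981 days → 23 July 2033.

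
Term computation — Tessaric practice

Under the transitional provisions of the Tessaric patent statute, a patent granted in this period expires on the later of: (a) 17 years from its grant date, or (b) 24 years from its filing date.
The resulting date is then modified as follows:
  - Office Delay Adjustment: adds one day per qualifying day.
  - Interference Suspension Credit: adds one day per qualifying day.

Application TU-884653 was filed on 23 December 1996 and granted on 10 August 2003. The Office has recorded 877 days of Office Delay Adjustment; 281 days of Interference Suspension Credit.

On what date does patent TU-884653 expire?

2024-02-24

(a) grant + 17 years → 10 August 2020.
(b) filing + 24 years → 23 December 2020.
Later of the two: 23 December 2020.
Office Delay Adjustment: +877 days → 19 May 2023.
Interference Suspension Credit: +281 days → 24 February 2024.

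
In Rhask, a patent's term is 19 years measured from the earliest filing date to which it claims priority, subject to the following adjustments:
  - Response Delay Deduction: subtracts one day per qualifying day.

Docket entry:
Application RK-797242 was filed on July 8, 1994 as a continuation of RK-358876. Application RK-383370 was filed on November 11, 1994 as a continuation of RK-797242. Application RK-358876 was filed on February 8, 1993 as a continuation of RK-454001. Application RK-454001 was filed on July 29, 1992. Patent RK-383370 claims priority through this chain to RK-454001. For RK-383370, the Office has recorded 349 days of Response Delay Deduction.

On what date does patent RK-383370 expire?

Earliest priority filing: 29 July 1992.
Base term: 29 July 1992 + 19 years → 29 July 2011.
Response Delay Deduction: −349 days → 14 August 2010.

August 14, 2010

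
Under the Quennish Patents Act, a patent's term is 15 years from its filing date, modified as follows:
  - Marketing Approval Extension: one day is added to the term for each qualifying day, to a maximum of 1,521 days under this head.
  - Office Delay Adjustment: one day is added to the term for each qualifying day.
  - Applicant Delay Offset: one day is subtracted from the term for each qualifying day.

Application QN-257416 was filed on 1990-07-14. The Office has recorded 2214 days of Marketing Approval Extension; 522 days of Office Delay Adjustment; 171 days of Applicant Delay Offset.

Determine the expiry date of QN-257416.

Base term: filing date + 15 years → 14 July 2005.
Marketing Approval Extension: 2214 days claimed exceeds the 1521-day cap, so +1521 days → 12 September 2009.
Office Delay Adjustment: +522 days → 16 February 2011.
Applicant Delay Offset: −171 days → 29 August 2010.

August 29, 2010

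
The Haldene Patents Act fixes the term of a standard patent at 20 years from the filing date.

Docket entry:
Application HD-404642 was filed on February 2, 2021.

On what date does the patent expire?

Filing date + 20 years → 2 February 2041.

2041-02-02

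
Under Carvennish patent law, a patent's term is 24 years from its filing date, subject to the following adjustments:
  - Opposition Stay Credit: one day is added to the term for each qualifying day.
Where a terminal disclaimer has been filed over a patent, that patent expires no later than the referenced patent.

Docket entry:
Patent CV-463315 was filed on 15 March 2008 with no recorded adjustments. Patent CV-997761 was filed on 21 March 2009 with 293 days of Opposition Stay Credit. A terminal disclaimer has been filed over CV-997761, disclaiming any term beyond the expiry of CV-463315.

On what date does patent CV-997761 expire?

2032-03-15

Natural term of CV-997761:
  Base: filing + 24 years → 21 March 2033.
  Opposition Stay Credit: +293 days → 8 January 2034.
Expiry of referenced patent CV-463315:
  Base: filing + 24 years → 15 March 2032.
Terminal disclaimer: CV-997761 expires on the earlier of 8 January 2034 and 15 March 2032.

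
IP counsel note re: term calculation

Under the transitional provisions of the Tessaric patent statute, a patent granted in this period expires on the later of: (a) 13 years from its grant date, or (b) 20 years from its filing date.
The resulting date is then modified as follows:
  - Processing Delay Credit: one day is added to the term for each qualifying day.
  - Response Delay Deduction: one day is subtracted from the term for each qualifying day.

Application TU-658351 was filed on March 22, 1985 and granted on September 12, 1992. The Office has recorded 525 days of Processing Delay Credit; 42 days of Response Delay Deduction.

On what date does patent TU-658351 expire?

(a) grant + 13 years → 12 September 2005.
(b) filing + 20 years → 22 March 2005.
Later of the two: 12 September 2005.
Processing Delay Credit: +525 days → 19 February 2007.
Response Delay Deduction: −42 days → 8 January 2007.

January 8, 2007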